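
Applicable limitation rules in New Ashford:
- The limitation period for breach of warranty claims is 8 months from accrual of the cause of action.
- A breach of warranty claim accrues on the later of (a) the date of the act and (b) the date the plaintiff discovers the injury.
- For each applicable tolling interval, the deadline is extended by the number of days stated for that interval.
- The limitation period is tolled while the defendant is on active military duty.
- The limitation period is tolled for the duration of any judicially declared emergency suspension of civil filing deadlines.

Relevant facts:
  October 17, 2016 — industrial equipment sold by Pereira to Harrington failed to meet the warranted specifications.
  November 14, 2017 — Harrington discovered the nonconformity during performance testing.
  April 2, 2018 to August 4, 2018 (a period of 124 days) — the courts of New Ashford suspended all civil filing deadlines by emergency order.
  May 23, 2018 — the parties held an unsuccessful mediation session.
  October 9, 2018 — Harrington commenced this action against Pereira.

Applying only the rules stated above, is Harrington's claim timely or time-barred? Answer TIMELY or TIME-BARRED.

TIMELY

Taking the later of the act (October 17, 2016) and discovery (November 14, 2017), the claim accrued on November 14, 2017.
8 months from November 14, 2017 is July 14, 2018.
Because the emergency suspension of filing deadlines ran from April 2, 2018 to August 4, 2018, the deadline is extended by 124 days to November 15, 2018.
The other events in the timeline have no effect on the limitation period under the stated rules.
The October 9, 2018 filing precedes the November 15, 2018 deadline; the claim is timely.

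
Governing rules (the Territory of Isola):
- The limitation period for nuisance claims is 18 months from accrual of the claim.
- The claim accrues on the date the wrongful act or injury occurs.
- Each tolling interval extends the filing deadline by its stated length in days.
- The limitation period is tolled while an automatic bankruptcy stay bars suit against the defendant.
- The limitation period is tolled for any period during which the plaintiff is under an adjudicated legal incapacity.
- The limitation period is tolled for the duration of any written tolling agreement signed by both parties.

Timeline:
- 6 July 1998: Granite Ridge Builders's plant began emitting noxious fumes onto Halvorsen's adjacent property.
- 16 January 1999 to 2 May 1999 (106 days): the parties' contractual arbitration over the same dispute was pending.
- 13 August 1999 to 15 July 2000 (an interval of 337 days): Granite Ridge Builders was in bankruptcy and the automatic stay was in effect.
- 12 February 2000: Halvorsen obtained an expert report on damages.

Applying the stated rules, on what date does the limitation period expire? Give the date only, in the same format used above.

8 December 2000

The claim accrued on 6 July 1998, when the wrongful act occurred.
18 months from 6 July 1998 is 6 January 2000.
The automatic bankruptcy stay from 13 August 1999 to 15 July 2000 tolled the period for 337 days, extending the deadline to 8 December 2000.
The pending related arbitration from 16 January 1999 to 2 May 1999 does not toll the period, because no stated rule makes a pending arbitration a tolling event.
Nothing else in the chronology tolls or restarts the period.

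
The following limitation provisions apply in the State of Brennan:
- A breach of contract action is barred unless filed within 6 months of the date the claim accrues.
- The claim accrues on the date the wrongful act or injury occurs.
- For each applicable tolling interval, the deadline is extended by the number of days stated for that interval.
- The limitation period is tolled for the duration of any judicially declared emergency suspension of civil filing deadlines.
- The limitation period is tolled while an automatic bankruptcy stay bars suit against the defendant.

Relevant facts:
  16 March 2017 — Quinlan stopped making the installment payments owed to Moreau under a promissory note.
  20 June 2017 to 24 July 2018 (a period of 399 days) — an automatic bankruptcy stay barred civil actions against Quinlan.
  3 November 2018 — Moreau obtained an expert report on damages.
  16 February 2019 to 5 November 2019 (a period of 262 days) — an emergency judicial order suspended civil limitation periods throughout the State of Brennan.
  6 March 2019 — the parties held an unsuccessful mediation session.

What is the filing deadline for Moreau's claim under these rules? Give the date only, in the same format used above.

The limitation period began to run on 16 March 2017.
6 months from 16 March 2017 is 16 September 2017.
The period was tolled for 399 days by the automatic bankruptcy stay (20 June 2017 to 24 July 2018), pushing the deadline to 20 October 2018.
The emergency suspension of filing deadlines starting 16 February 2019 came too late — the period had run on 20 October 2018 — and so does not extend the deadline.
None of the other events listed affects the running of the period under the stated rules.

20 October 2018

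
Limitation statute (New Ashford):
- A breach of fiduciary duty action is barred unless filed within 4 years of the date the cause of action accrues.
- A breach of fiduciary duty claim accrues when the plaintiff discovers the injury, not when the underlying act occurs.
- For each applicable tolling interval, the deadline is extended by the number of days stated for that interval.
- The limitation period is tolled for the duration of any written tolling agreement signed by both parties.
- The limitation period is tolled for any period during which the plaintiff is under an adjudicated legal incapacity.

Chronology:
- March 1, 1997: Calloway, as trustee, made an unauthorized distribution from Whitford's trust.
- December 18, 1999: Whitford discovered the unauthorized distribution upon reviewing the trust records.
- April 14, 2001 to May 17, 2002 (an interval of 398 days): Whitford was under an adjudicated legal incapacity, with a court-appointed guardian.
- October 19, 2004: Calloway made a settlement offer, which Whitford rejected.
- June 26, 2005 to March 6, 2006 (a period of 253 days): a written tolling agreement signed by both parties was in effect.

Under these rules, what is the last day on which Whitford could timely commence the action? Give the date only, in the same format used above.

January 19, 2005

Under the discovery rule, the claim accrued on December 18, 1999, when Whitford discovered the injury — not on the March 1, 1997 date of the underlying act.
4 years from December 18, 1999 is December 18, 2003.
The plaintiff's legal incapacity from April 14, 2001 to May 17, 2002 tolled the period for 398 days, extending the deadline to January 19, 2005.
The written tolling agreement from June 26, 2005 to March 6, 2006 began after the period had already run on January 19, 2005, so it has no tolling effect.
The other events in the timeline have no effect on the limitation period under the stated rules.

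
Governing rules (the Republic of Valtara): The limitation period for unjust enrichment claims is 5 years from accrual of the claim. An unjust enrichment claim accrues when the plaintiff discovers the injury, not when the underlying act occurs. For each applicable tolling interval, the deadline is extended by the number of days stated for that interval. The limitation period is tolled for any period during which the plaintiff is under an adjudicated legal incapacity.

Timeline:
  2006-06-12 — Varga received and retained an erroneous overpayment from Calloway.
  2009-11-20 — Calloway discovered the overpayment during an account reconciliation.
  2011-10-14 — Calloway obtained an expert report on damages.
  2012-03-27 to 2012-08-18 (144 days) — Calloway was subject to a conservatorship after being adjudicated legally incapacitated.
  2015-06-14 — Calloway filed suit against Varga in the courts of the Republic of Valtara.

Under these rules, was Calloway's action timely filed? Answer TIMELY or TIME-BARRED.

TIME-BARRED

The claim did not accrue until Calloway discovered the injury on 2009-11-20; the 2006-06-12 act date does not start the clock under the stated rule.
Adding the 5 years base period to 2009-11-20 gives a deadline of 2014-11-20, before any tolling.
The period was tolled for 144 days by the plaintiff's legal incapacity (2012-03-27 to 2012-08-18), pushing the deadline to 2015-04-13.
The other events in the timeline have no effect on the limitation period under the stated rules.
Calloway filed on 2015-06-14, after the 2015-04-13 deadline, so the action is time-barred.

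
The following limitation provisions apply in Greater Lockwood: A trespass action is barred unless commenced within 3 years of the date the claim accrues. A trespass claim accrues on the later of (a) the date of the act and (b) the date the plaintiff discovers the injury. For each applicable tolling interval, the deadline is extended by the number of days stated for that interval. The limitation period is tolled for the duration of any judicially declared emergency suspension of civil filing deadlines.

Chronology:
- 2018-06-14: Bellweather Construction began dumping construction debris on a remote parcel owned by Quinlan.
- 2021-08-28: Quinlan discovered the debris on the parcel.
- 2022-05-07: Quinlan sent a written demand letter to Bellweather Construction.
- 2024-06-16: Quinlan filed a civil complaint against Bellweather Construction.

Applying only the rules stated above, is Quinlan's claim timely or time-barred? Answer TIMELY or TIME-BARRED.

Taking the later of the act (2018-06-14) and discovery (2021-08-28), the claim accrued on 2021-08-28.
Adding the 3 years base period to 2021-08-28 gives a deadline of 2024-08-28, before any tolling.
None of the other events listed affects the running of the period under the stated rules.
The 2024-06-16 filing precedes the 2024-08-28 deadline; the claim is timely.

TIMELY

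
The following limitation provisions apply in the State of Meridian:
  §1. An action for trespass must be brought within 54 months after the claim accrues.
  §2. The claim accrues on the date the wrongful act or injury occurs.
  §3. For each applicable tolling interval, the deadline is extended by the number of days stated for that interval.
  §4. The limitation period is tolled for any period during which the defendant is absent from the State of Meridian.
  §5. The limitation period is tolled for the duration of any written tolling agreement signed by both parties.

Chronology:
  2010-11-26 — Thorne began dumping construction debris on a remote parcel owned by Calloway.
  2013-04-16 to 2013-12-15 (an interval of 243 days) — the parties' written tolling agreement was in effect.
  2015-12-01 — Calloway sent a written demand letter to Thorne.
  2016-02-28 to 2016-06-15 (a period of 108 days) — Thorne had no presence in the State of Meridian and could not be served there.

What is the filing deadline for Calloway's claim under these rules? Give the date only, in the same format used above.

The limitation period began to run on 2010-11-26.
54 months from 2010-11-26 is 2015-05-26.
The written tolling agreement from 2013-04-16 to 2013-12-15 tolled the period for 243 days, extending the deadline to 2016-01-24.
By the time the defendant's absence from the jurisdiction began on 2016-02-28, the limitation period had already expired on 2016-01-24; that interval cannot revive it.
Nothing else in the chronology tolls or restarts the period.

2016-01-24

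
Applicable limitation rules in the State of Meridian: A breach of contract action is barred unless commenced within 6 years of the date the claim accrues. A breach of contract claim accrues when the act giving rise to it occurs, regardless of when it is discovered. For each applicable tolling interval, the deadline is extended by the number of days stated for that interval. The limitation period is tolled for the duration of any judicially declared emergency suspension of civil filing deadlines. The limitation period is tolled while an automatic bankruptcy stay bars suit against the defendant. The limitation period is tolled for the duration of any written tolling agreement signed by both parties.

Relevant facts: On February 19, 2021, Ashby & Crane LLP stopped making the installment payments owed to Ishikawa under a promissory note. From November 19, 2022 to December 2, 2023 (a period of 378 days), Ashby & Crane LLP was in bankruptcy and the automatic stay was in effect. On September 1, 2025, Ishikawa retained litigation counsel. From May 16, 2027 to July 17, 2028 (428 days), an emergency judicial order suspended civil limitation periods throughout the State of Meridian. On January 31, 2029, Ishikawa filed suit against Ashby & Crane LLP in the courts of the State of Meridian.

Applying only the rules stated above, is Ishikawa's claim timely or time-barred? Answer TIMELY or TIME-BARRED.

TIMELY

The limitation period began to run on February 19, 2021.
The untolled deadline — 6 years after February 19, 2021 — is February 19, 2027.
The period was tolled for 378 days by the automatic bankruptcy stay (November 19, 2022 to December 2, 2023), pushing the deadline to March 3, 2028.
Because the emergency suspension of filing deadlines ran from May 16, 2027 to July 17, 2028, the deadline is extended by 428 days to May 5, 2029.
Nothing else in the chronology tolls or restarts the period.
The January 31, 2029 filing precedes the May 5, 2029 deadline; the claim is timely.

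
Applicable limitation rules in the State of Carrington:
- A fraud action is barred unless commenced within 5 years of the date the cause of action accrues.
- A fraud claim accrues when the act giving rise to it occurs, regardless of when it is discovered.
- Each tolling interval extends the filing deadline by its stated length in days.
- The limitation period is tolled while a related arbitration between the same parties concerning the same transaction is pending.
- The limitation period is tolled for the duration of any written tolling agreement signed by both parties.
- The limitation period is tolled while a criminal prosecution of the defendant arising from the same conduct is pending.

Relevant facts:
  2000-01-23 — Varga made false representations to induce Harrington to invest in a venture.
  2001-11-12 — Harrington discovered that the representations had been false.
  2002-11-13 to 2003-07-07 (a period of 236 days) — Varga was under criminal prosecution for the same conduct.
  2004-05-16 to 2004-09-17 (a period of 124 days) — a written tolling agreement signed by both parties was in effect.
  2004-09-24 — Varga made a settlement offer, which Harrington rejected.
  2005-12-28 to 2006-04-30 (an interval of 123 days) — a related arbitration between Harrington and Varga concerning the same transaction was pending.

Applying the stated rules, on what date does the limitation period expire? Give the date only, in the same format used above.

2006-05-21

Accrual is governed by the date of the act, so the period began to run on 2000-01-23; the later discovery on 2001-11-12 is irrelevant under the stated rule.
Adding the 5 years base period to 2000-01-23 gives a deadline of 2005-01-23, before any tolling.
Because the pending criminal prosecution ran from 2002-11-13 to 2003-07-07, the deadline is extended by 236 days to 2005-09-16.
The period was tolled for 124 days by the written tolling agreement (2004-05-16 to 2004-09-17), pushing the deadline to 2006-01-18.
The pending related arbitration from 2005-12-28 to 2006-04-30 tolled the period for 123 days, extending the deadline to 2006-05-21.
None of the other events listed affects the running of the period under the stated rules.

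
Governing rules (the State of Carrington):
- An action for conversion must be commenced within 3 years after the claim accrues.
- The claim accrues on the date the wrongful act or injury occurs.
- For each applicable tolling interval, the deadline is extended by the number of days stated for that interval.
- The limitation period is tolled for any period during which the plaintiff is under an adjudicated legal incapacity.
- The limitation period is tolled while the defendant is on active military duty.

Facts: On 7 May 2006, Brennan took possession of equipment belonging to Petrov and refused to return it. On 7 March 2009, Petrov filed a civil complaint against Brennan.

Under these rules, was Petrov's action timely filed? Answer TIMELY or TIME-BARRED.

The claim accrued on 7 May 2006, the date of the act.
3 years from 7 May 2006 is 7 May 2009.
The 7 March 2009 filing precedes the 7 May 2009 deadline; the claim is timely.

TIMELY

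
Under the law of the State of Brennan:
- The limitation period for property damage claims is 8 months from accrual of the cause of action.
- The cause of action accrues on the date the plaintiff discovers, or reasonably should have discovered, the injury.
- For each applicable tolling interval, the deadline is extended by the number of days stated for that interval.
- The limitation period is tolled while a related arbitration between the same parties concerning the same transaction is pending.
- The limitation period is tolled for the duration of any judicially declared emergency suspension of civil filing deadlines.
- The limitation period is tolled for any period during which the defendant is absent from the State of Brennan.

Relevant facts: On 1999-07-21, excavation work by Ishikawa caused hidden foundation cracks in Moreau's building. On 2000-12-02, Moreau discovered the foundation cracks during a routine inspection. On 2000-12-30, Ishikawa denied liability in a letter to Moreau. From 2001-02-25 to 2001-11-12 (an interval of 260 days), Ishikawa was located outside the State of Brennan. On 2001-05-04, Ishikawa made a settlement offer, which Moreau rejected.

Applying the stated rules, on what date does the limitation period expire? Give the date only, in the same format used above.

Under the discovery rule, the claim accrued on 2000-12-02, when Moreau discovered the injury — not on the 1999-07-21 date of the underlying act.
The untolled deadline — 8 months after 2000-12-02 — is 2001-08-02.
The defendant's absence from the jurisdiction from 2001-02-25 to 2001-11-12 tolled the period for 260 days, extending the deadline to 2002-04-19.
Nothing else in the chronology tolls or restarts the period.

2002-04-19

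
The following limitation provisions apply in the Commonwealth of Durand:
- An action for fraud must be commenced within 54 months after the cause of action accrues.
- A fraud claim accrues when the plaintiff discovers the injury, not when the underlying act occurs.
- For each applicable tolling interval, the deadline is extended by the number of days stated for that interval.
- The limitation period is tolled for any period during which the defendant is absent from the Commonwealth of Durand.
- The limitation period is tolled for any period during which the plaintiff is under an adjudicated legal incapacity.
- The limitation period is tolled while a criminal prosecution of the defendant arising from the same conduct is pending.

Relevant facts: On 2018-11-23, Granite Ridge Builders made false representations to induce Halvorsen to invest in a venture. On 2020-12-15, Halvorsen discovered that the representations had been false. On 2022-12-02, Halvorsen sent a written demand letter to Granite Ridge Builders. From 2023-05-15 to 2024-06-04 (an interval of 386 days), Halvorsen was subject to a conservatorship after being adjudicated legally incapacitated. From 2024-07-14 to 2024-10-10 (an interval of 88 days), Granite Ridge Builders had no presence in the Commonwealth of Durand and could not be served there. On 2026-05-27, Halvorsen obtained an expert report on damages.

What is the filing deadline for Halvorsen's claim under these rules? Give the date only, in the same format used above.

2026-10-02

The claim did not accrue until Halvorsen discovered the injury on 2020-12-15; the 2018-11-23 act date does not start the clock under the stated rule.
54 months from 2020-12-15 is 2025-06-15.
The period was tolled for 386 days by the plaintiff's legal incapacity (2023-05-15 to 2024-06-04), pushing the deadline to 2026-07-06.
Because the defendant's absence from the jurisdiction ran from 2024-07-14 to 2024-10-10, the deadline is extended by 88 days to 2026-10-02.
Nothing else in the chronology tolls or restarts the period.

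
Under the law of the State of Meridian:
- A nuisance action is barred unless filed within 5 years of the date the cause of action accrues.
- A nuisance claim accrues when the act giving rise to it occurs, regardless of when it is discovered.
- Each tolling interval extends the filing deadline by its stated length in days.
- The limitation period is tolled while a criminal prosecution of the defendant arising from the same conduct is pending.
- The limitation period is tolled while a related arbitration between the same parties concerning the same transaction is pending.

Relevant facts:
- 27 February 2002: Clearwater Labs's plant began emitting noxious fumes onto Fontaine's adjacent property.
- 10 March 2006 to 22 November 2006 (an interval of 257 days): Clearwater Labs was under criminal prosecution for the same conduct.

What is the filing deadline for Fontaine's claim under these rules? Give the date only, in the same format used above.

The claim accrued on 27 February 2002, when the wrongful act occurred.
5 years from 27 February 2002 is 27 February 2007.
The period was tolled for 257 days by the pending criminal prosecution (10 March 2006 to 22 November 2006), pushing the deadline to 11 November 2007.

11 November 2007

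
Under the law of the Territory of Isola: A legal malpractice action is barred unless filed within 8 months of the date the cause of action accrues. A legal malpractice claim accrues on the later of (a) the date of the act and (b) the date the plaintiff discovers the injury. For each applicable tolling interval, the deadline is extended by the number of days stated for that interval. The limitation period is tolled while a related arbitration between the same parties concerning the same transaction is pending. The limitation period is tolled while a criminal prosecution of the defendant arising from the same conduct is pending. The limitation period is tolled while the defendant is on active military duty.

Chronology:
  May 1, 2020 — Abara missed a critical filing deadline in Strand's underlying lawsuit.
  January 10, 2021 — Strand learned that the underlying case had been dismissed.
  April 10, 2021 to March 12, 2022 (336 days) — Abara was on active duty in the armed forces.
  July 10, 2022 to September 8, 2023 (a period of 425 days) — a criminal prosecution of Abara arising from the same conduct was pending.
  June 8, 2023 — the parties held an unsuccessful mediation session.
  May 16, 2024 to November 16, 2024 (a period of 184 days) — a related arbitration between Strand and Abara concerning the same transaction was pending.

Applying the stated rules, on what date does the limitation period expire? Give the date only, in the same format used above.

October 11, 2023

Taking the later of the act (May 1, 2020) and discovery (January 10, 2021), the claim accrued on January 10, 2021.
Adding the 8 months base period to January 10, 2021 gives a deadline of September 10, 2021, before any tolling.
Because the defendant's active military service ran from April 10, 2021 to March 12, 2022, the deadline is extended by 336 days to August 12, 2022.
The period was tolled for 425 days by the pending criminal prosecution (July 10, 2022 to September 8, 2023), pushing the deadline to October 11, 2023.
By the time the pending related arbitration began on May 16, 2024, the limitation period had already expired on October 11, 2023; that interval cannot revive it.
None of the other events listed affects the running of the period under the stated rules.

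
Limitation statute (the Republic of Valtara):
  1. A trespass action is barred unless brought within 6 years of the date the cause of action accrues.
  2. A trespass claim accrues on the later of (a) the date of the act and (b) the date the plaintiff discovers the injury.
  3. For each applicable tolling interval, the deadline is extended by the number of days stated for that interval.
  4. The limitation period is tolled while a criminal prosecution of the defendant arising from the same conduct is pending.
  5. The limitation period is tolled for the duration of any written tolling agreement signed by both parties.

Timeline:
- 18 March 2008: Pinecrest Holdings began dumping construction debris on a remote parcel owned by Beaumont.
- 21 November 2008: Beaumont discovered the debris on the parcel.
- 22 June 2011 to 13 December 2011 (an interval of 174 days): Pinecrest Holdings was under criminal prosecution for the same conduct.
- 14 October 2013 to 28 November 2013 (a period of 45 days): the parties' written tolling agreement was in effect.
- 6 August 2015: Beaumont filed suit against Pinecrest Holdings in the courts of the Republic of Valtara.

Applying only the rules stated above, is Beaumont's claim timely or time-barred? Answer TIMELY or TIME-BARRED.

TIME-BARRED

Taking the later of the act (18 March 2008) and discovery (21 November 2008), the claim accrued on 21 November 2008.
6 years from 21 November 2008 is 21 November 2014.
The pending criminal prosecution from 22 June 2011 to 13 December 2011 tolled the period for 174 days, extending the deadline to 14 May 2015.
Because the written tolling agreement ran from 14 October 2013 to 28 November 2013, the deadline is extended by 45 days to 28 June 2015.
Beaumont filed on 6 August 2015, after the 28 June 2015 deadline, so the action is time-barred.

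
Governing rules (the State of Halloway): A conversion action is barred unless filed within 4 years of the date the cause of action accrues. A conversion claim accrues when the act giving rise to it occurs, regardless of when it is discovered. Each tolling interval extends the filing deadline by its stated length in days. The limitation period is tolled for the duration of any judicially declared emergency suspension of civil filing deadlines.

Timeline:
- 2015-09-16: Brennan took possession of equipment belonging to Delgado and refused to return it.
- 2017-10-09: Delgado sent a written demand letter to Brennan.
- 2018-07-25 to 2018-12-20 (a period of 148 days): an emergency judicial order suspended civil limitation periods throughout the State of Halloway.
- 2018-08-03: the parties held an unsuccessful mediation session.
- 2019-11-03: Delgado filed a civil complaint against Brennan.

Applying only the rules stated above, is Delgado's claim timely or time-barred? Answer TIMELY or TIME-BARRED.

The limitation period began to run on 2015-09-16.
Adding the 4 years base period to 2015-09-16 gives a deadline of 2019-09-16, before any tolling.
The period was tolled for 148 days by the emergency suspension of filing deadlines (2018-07-25 to 2018-12-20), pushing the deadline to 2020-02-11.
The other events in the timeline have no effect on the limitation period under the stated rules.
Filing on 2019-11-03 beat the 2020-02-11 deadline — the action is timely.

TIMELY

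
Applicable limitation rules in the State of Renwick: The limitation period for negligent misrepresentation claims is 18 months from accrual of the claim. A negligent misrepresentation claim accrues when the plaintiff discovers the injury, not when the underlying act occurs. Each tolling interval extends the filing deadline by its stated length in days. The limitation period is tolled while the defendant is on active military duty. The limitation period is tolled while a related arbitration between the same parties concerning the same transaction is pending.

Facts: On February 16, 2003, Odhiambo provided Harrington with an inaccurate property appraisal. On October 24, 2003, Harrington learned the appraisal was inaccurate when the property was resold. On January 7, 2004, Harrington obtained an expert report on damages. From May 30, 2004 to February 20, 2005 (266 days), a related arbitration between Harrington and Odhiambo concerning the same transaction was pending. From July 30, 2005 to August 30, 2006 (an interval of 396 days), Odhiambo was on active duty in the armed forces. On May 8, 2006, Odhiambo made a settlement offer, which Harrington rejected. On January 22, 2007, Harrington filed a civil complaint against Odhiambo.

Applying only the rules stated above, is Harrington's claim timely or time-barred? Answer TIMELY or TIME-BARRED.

TIMELY

The claim did not accrue until Harrington discovered the injury on October 24, 2003; the February 16, 2003 act date does not start the clock under the stated rule.
The untolled deadline — 18 months after October 24, 2003 — is April 24, 2005.
The pending related arbitration from May 30, 2004 to February 20, 2005 tolled the period for 266 days, extending the deadline to January 15, 2006.
The defendant's active military service from July 30, 2005 to August 30, 2006 tolled the period for 396 days, extending the deadline to February 15, 2007.
The other events in the timeline have no effect on the limitation period under the stated rules.
Filing on January 22, 2007 beat the February 15, 2007 deadline — the action is timely.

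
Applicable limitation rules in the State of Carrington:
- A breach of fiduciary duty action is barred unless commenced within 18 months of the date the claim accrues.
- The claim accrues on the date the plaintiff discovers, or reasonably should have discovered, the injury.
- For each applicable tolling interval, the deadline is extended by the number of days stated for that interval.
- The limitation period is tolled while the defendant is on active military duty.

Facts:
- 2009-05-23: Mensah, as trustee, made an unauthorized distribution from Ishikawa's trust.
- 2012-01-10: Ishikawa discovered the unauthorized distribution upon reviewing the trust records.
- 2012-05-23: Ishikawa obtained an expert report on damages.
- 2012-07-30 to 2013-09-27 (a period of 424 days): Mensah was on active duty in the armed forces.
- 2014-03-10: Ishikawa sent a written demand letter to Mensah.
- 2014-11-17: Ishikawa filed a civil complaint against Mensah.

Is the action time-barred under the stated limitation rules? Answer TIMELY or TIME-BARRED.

TIME-BARRED

The claim did not accrue until Ishikawa discovered the injury on 2012-01-10; the 2009-05-23 act date does not start the clock under the stated rule.
Adding the 18 months base period to 2012-01-10 gives a deadline of 2013-07-10, before any tolling.
The period was tolled for 424 days by the defendant's active military service (2012-07-30 to 2013-09-27), pushing the deadline to 2014-09-07.
Nothing else in the chronology tolls or restarts the period.
Ishikawa filed on 2014-11-17, after the 2014-09-07 deadline, so the action is time-barred.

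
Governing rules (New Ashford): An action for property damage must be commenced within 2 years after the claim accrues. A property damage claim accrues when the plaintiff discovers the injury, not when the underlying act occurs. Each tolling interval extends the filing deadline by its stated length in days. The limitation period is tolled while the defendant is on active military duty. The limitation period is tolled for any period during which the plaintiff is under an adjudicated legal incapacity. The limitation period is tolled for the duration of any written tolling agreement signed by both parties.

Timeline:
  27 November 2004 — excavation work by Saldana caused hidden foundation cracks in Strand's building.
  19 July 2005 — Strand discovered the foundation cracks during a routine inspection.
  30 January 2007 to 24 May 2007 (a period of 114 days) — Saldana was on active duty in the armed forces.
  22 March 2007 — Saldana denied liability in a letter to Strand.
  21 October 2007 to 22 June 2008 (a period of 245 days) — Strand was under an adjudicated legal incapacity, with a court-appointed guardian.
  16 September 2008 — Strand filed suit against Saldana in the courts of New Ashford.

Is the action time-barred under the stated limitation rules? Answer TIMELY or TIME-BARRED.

Accrual is tied to discovery, so the period began on 19 July 2005 rather than on 27 November 2004 when the act occurred.
2 years from 19 July 2005 is 19 July 2007.
Because the defendant's active military service ran from 30 January 2007 to 24 May 2007, the deadline is extended by 114 days to 10 November 2007.
The period was tolled for 245 days by the plaintiff's legal incapacity (21 October 2007 to 22 June 2008), pushing the deadline to 12 July 2008.
Nothing else in the chronology tolls or restarts the period.
Filing on 16 September 2008 missed the 12 July 2008 deadline — the action is time-barred.

TIME-BARRED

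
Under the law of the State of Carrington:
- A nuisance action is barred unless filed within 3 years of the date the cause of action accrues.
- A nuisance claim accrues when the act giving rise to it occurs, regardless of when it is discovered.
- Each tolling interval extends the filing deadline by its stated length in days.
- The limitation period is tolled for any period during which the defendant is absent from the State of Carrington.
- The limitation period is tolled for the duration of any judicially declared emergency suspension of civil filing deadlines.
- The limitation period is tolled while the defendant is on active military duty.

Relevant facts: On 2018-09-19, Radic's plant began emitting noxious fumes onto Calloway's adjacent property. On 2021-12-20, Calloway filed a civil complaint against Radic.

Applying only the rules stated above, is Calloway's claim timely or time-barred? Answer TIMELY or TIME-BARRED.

TIME-BARRED

The limitation period began to run on 2018-09-19.
3 years from 2018-09-19 is 2021-09-19.
Filing on 2021-12-20 missed the 2021-09-19 deadline — the action is time-barred.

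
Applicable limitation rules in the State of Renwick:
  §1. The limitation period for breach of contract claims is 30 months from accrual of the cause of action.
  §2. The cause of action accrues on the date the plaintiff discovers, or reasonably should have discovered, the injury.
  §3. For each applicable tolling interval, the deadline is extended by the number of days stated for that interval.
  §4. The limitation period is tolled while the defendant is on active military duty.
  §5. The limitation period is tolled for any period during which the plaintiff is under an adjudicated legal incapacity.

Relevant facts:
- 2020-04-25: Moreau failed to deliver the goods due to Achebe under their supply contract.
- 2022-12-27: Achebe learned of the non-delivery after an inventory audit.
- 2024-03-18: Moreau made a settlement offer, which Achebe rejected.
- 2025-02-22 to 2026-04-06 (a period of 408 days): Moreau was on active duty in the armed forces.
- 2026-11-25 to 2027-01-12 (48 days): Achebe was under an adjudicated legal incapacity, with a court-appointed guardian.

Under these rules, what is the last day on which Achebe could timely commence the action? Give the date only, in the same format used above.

The claim did not accrue until Achebe discovered the injury on 2022-12-27; the 2020-04-25 act date does not start the clock under the stated rule.
Adding the 30 months base period to 2022-12-27 gives a deadline of 2025-06-27, before any tolling.
Because the defendant's active military service ran from 2025-02-22 to 2026-04-06, the deadline is extended by 408 days to 2026-08-09.
By the time the plaintiff's legal incapacity began on 2026-11-25, the limitation period had already expired on 2026-08-09; that interval cannot revive it.
None of the other events listed affects the running of the period under the stated rules.

2026-08-09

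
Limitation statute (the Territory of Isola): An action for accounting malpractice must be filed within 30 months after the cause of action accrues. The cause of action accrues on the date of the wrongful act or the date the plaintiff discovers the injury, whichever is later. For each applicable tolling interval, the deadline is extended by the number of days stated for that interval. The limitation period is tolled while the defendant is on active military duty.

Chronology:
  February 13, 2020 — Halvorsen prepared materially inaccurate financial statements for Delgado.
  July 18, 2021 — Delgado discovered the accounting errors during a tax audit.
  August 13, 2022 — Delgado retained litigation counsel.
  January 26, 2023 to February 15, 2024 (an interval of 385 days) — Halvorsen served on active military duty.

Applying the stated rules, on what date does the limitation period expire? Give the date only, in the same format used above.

February 6, 2025

The claim accrued on July 18, 2021 — the later of the February 13, 2020 act and the July 18, 2021 discovery.
30 months from July 18, 2021 is January 18, 2024.
Because the defendant's active military service ran from January 26, 2023 to February 15, 2024, the deadline is extended by 385 days to February 6, 2025.
None of the other events listed affects the running of the period under the stated rules.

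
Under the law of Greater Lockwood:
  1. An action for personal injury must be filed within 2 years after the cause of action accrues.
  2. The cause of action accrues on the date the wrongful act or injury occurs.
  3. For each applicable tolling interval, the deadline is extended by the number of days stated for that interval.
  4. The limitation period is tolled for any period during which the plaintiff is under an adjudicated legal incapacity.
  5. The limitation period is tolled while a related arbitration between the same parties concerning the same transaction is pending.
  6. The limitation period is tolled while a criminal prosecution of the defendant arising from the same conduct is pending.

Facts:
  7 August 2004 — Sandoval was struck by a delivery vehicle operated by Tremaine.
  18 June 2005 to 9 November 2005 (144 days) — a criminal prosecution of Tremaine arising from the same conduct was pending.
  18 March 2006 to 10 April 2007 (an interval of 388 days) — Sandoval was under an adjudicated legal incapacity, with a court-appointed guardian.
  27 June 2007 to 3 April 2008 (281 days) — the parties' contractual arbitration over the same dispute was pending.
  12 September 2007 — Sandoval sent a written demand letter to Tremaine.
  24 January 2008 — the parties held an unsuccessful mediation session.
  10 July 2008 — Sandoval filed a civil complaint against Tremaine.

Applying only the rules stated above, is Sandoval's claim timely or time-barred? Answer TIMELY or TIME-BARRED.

The cause of action accrued on 7 August 2004, the date of the act.
The untolled deadline — 2 years after 7 August 2004 — is 7 August 2006.
Because the pending criminal prosecution ran from 18 June 2005 to 9 November 2005, the deadline is extended by 144 days to 29 December 2006.
The period was tolled for 388 days by the plaintiff's legal incapacity (18 March 2006 to 10 April 2007), pushing the deadline to 21 January 2008.
The period was tolled for 281 days by the pending related arbitration (27 June 2007 to 3 April 2008), pushing the deadline to 28 October 2008.
The other events in the timeline have no effect on the limitation period under the stated rules.
Filing on 10 July 2008 beat the 28 October 2008 deadline — the action is timely.

TIMELY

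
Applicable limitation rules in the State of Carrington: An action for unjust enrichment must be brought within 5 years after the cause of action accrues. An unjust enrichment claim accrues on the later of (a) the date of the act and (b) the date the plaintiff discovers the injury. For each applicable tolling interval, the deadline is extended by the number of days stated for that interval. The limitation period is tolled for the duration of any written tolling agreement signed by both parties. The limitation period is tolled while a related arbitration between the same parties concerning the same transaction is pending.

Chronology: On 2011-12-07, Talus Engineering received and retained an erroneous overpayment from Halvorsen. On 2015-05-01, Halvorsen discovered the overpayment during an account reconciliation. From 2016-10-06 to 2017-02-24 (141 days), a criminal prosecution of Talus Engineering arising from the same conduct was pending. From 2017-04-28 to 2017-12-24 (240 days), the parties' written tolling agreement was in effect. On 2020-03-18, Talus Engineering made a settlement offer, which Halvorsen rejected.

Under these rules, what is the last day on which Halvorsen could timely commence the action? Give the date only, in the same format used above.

2020-12-27

Because discovery on 2015-05-01 post-dates the 2011-12-07 act, accrual under the later-of rule falls on 2015-05-01.
5 years from 2015-05-01 is 2020-05-01.
The period was tolled for 240 days by the written tolling agreement (2017-04-28 to 2017-12-24), pushing the deadline to 2020-12-27.
The pending criminal prosecution from 2016-10-06 to 2017-02-24 does not toll the period, because no stated rule makes a criminal prosecution a tolling event.
Nothing else in the chronology tolls or restarts the period.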